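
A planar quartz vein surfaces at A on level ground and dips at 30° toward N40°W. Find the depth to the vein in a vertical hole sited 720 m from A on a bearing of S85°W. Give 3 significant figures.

The hole lies 55° from the dip direction, so the down-dip offset is 720 × cos 55° = 412.98 m.
Depth = down-dip offset × tan(dip) = 412.98 × tan 30° = 412.98 × 0.5774
Depth = 238.43 m

238 m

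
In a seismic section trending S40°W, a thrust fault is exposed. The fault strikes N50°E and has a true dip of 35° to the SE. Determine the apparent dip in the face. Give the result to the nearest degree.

7°

The strike is N50°E and the section trends S40°W; the acute angle between them is β = 10°.
tan α = tan 35° × sin 10° = 0.7002 × 0.1736 = 0.1216
α = arctan(0.1216) = 6.93°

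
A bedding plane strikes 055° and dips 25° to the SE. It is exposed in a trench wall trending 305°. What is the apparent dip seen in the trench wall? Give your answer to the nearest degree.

24°

The strike is 055° and the section trends 305°; the acute angle between them is β = 70°.
tan α = tan 25° × sin 70° = 0.4663 × 0.9397 = 0.4382
apparent dip = arctan 0.4382 = 23.66°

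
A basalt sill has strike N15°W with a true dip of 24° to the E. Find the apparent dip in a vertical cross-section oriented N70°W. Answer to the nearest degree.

20°

The section lies 55° from the strike.
tan(apparent dip) = tan 24° · sin 55° = 0.3647
apparent dip = arctan 0.3647 = 20.04°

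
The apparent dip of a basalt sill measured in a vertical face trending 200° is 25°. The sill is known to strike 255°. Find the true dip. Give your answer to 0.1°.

29.7°

β = acute angle between strike 255° and section 200° = 55°.
tan δ = tan α / sin β = tan 25° / sin 55° = 0.4663 / 0.8192 = 0.5693
δ = arctan(0.5693) = 29.65°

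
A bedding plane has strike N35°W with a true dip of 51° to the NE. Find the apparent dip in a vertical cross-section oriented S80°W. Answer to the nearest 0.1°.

The strike is N35°W and the section trends S80°W; the acute angle between them is β = 65°.
tan(apparent dip) = tan 51° · sin 65° = 1.1192
α = arctan(1.1192) = 48.22°

48.2°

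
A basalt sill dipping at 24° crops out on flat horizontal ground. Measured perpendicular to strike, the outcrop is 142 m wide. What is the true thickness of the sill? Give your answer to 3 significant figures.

True thickness t = w · sin(dip) = 142 × sin 24°
t = 142 × 0.4067 = 57.757 m

57.8 m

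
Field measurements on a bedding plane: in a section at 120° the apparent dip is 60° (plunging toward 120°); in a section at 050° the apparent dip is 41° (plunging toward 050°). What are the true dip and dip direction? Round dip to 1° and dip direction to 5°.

Each apparent-dip line lies in the plane. As unit vectors (x east, y north, z up), v₁ plunges 60°→120° and v₂ plunges 41°→050°.
n = v₁ × v₂ = (0.584, -0.217, 0.355) (taken with n_z > 0).
True dip = arccos(n_z / |n|) = arccos(0.4947) = 60.4°.
Dip direction = atan2(0.584, -0.217) = 110° (azimuth of n's horizontal projection).

true dip 60°, dip direction 110°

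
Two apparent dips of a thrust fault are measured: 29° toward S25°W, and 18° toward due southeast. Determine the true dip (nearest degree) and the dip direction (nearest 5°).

true dip 30°, dip direction 190°

Each apparent-dip line lies in the plane. As unit vectors (x east, y north, z up), v₁ plunges 29°→S25°W and v₂ plunges 18°→due southeast.
n = v₁ × v₂ = (-0.081, -0.440, 0.782) (taken with n_z > 0).
Dip δ = arctan(|n_h|/n_z) = arctan(0.448/0.782) = 29.8°.
The horizontal component of n points toward azimuth atan2(n_x, n_y) = 190°, the dip direction.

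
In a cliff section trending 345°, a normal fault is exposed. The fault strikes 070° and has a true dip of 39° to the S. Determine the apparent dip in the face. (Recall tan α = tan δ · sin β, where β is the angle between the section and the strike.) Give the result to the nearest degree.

Angle between strike (070°) and section (345°): β = 85°.
tan α = tan 39° × sin 85° = 0.8098 × 0.9962 = 0.8067
α = arctan(0.8067) = 38.89°

39°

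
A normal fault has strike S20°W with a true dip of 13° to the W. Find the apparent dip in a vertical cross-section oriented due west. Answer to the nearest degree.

12°

The section lies 70° from the strike.
tan α = tan 13° × sin 70° = 0.2309 × 0.9397 = 0.2169
apparent dip = arctan 0.2169 = 12.24°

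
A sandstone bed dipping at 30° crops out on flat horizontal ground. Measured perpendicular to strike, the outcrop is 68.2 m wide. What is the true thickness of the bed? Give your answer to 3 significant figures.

34.1 m

True thickness t = w · sin(dip) = 68.2 × sin 30°
t = 68.2 × 0.5000 = 34.100 m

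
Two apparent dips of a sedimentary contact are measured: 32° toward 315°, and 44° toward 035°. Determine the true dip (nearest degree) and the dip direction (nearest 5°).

true dip 47°, dip direction 010°

The two traces are lines in the plane: v₁ = (sin 315°·cos 32°, cos 315°·cos 32°, −sin 32°), v₂ = (sin 35°·cos 44°, cos 35°·cos 44°, −sin 44°).
The plane normal is n = v₁ × v₂ ∝ (0.104, 0.635, 0.601).
True dip = arccos(n_z / |n|) = arccos(0.6823) = 47.0°.
The horizontal component of n points toward azimuth atan2(n_x, n_y) = 9°, the dip direction.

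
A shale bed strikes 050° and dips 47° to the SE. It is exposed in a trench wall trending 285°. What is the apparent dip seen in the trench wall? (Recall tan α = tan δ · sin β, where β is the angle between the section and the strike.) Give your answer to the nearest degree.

The section lies 55° from the strike.
tan(apparent dip) = tan 47° · sin 55° = 0.8784
α = arctan(0.8784) = 41.30°

41°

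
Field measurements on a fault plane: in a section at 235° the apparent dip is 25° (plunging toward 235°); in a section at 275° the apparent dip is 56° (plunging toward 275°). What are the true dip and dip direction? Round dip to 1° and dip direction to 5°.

Represent each trace as a vector plunging at its apparent dip toward its trend (east-north-up frame): v₁ = (-0.742, -0.520, -0.423), v₂ = (-0.557, 0.049, -0.829).
n = v₁ × v₂ = (-0.452, 0.380, 0.326) (taken with n_z > 0).
Dip δ = arctan(|n_h|/n_z) = arctan(0.590/0.326) = 61.1°.
The horizontal component of n points toward azimuth atan2(n_x, n_y) = 310°, the dip direction.

true dip 61°, dip direction 310°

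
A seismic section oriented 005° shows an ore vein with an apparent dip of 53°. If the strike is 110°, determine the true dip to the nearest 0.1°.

The section is 75° from the strike.
tan(true dip) = tan 53° / sin 75° = 1.3739
true dip = arctan 1.3739 = 53.95°

53.9°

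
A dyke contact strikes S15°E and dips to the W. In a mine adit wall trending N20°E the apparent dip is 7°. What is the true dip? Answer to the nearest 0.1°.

12.1°

β = acute angle between strike S15°E and section N20°E = 35°.
tan δ = tan α / sin β = tan 7° / sin 35° = 0.1228 / 0.5736 = 0.2141
δ = arctan(0.2141) = 12.08°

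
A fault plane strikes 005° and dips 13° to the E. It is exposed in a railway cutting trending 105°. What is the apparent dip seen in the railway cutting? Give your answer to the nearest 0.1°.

12.8°

The strike is 005° and the section trends 105°; the acute angle between them is β = 80°.
tan α = tan 13° × sin 80° = 0.2309 × 0.9848 = 0.2274
α = arctan(0.2274) = 12.81°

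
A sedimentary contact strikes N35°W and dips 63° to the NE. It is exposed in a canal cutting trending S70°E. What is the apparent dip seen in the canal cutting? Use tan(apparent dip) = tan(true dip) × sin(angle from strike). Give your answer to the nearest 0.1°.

48.4°

Angle between strike (N35°W) and section (S70°E): β = 35°.
tan(apparent dip) = tan 63° · sin 35° = 1.1257
α = arctan(1.1257) = 48.38°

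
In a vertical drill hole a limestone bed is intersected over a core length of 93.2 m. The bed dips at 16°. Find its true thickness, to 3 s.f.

True thickness t = h · cos(dip) = 93.2 × cos 16°
t = 93.2 × 0.9613 = 89.590 m

89.6 m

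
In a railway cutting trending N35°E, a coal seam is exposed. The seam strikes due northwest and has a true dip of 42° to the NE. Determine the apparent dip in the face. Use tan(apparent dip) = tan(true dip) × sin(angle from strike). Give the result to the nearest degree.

42°

The section lies 80° from the strike.
tan(apparent dip) = tan 42° · sin 80° = 0.8867
apparent dip = arctan 0.8867 = 41.56°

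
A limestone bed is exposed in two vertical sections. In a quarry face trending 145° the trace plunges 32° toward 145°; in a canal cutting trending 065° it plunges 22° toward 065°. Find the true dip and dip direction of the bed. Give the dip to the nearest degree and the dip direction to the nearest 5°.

Represent each trace as a vector plunging at its apparent dip toward its trend (east-north-up frame): v₁ = (0.486, -0.695, -0.530), v₂ = (0.840, 0.392, -0.375).
The plane normal is n = v₁ × v₂ ∝ (0.468, -0.263, 0.774).
tan δ = √(n_x²+n_y²)/n_z = 0.537/0.774, so δ = 34.7°.
Dip direction = azimuth of (n_x, n_y) = atan2(0.468, -0.263) = 119°.

true dip 35°, dip direction 120°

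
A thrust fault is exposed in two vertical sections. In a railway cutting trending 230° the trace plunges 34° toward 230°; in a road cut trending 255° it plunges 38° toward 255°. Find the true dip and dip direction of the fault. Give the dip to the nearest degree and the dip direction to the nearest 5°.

Each apparent-dip line lies in the plane. As unit vectors (x east, y north, z up), v₁ plunges 34°→230° and v₂ plunges 38°→255°.
n = v₁ × v₂ = (-0.214, -0.035, 0.276) (taken with n_z > 0).
Dip δ = arctan(|n_h|/n_z) = arctan(0.217/0.276) = 38.1°.
Dip direction = atan2(-0.214, -0.035) = 261° (azimuth of n's horizontal projection).

true dip 38°, dip direction 260°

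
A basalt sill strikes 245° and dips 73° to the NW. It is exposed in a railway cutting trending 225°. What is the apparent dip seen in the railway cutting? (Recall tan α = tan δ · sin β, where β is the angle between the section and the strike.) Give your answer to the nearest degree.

Angle between strike (245°) and section (225°): β = 20°.
tan(apparent dip) = tan 73° · sin 20° = 1.1187
apparent dip = arctan 1.1187 = 48.21°

48°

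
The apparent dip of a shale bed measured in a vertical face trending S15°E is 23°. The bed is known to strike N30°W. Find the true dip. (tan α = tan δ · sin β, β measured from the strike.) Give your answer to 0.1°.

The section is 15° from the strike.
tan(true dip) = tan 23° / sin 15° = 1.6400
δ = arctan(1.6400) = 58.63°

58.6°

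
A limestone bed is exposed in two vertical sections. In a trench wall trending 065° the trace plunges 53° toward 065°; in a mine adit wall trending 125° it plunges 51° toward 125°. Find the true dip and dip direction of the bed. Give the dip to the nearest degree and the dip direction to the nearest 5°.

true dip 56°, dip direction 090°

The two traces are lines in the plane: v₁ = (sin 65°·cos 53°, cos 65°·cos 53°, −sin 53°), v₂ = (sin 125°·cos 51°, cos 125°·cos 51°, −sin 51°).
n = v₁ × v₂ = (0.486, -0.012, 0.328) (taken with n_z > 0).
True dip = arccos(n_z / |n|) = arccos(0.5593) = 56.0°.
Dip direction = azimuth of (n_x, n_y) = atan2(0.486, -0.012) = 91°.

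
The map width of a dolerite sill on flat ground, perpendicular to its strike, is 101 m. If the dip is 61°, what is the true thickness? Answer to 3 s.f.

True thickness t = w · sin(dip) = 101 × sin 61°
t = 101 × 0.8746 = 88.337 m

88.3 m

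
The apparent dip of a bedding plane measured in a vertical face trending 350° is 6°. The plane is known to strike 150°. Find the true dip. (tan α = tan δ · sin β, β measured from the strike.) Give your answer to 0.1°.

17.1°

β = acute angle between strike 150° and section 350° = 20°.
tan δ = tan α / sin β = tan 6° / sin 20° = 0.1051 / 0.3420 = 0.3073
true dip = arctan 0.3073 = 17.08°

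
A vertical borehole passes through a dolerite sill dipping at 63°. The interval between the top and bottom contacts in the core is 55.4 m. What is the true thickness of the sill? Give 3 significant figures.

True thickness t = h · cos(dip) = 55.4 × cos 63°
t = 55.4 × 0.4540 = 25.151 m

25.2 m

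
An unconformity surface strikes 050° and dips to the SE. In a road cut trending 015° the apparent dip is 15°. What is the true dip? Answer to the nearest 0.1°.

25.0°

β = acute angle between strike 050° and section 015° = 35°.
tan δ = tan α / sin β = tan 15° / sin 35° = 0.2679 / 0.5736 = 0.4672
true dip = arctan 0.4672 = 25.04°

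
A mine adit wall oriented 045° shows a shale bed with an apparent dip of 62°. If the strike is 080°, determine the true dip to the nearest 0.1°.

73.0°

β = acute angle between strike 080° and section 045° = 35°.
tan(true dip) = tan 62° / sin 35° = 3.2789
δ = arctan(3.2789) = 73.04°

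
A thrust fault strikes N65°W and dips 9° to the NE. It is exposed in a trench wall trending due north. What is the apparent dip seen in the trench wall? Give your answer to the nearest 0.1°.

8.2°

The strike is N65°W and the section trends due north; the acute angle between them is β = 65°.
tan α = tan 9° × sin 65° = 0.1584 × 0.9063 = 0.1435
α = arctan(0.1435) = 8.17°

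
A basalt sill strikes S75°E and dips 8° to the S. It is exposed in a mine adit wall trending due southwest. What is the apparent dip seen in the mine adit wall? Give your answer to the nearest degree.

Angle between strike (S75°E) and section (due southwest): β = 60°.
tan α = tan 8° × sin 60° = 0.1405 × 0.8660 = 0.1217
α = arctan(0.1217) = 6.94°

7°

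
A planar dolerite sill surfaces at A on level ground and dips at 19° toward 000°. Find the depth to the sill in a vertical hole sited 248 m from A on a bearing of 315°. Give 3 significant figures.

The hole lies 45° from the dip direction, so the down-dip offset is 248 × cos 45° = 175.36 m.
Depth = down-dip offset × tan(dip) = 175.36 × tan 19° = 175.36 × 0.3443
Depth = 60.38 m

60.4 m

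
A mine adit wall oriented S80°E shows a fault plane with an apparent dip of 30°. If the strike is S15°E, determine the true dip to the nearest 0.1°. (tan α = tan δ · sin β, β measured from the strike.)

β = acute angle between strike S15°E and section S80°E = 65°.
tan(true dip) = tan 30° / sin 65° = 0.6370
δ = arctan(0.6370) = 32.50°

32.5°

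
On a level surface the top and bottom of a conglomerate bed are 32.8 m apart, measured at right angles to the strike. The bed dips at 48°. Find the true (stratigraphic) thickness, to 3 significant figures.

24.4 m

True thickness t = w · sin(dip) = 32.8 × sin 48°
t = 32.8 × 0.7431 = 24.375 m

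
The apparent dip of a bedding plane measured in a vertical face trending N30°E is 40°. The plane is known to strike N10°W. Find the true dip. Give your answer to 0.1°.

52.5°

The section is 40° from the strike.
tan(true dip) = tan 40° / sin 40° = 1.3054
true dip = arctan 1.3054 = 52.55°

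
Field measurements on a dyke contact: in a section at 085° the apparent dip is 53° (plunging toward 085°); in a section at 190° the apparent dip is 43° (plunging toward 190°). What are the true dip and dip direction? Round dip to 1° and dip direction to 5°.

true dip 62°, dip direction 130°

Each apparent-dip line lies in the plane. As unit vectors (x east, y north, z up), v₁ plunges 53°→085° and v₂ plunges 43°→190°.
Cross product v₁ × v₂ gives the pole to the plane: n ∝ (0.611, -0.510, 0.425).
Dip δ = arctan(|n_h|/n_z) = arctan(0.796/0.425) = 61.9°.
Dip direction = azimuth of (n_x, n_y) = atan2(0.611, -0.510) = 130°.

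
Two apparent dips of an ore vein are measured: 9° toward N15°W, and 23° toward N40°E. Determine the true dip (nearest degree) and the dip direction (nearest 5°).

Each apparent-dip line lies in the plane. As unit vectors (x east, y north, z up), v₁ plunges 9°→N15°W and v₂ plunges 23°→N40°E.
The plane normal is n = v₁ × v₂ ∝ (0.262, 0.192, 0.745).
Dip δ = arctan(|n_h|/n_z) = arctan(0.325/0.745) = 23.6°.
The horizontal component of n points toward azimuth atan2(n_x, n_y) = 54°, the dip direction.

true dip 24°, dip direction 055°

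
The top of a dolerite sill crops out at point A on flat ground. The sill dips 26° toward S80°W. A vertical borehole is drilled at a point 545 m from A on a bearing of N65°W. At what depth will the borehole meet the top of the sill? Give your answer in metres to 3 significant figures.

218 m

The hole lies 35° from the dip direction, so the down-dip offset is 545 × cos 35° = 446.44 m.
Depth = down-dip offset × tan(dip) = 446.44 × tan 26° = 446.44 × 0.4877
Depth = 217.74 m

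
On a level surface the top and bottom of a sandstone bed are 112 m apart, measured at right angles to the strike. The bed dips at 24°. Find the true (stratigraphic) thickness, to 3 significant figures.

45.6 m

True thickness t = w · sin(dip) = 112 × sin 24°
t = 112 × 0.4067 = 45.555 m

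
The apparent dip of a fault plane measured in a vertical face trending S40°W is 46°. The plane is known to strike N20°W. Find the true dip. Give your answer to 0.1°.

50.1°

β = acute angle between strike N20°W and section S40°W = 60°.
tan δ = tan α / sin β = tan 46° / sin 60° = 1.0355 / 0.8660 = 1.1957
δ = arctan(1.1957) = 50.09°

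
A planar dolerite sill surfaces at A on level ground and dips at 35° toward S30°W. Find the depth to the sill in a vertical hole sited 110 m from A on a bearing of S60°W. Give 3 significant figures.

66.7 m

The hole lies 30° from the dip direction, so the down-dip offset is 110 × cos 30° = 95.26 m.
Depth = down-dip offset × tan(dip) = 95.26 × tan 35° = 95.26 × 0.7002
Depth = 66.70 m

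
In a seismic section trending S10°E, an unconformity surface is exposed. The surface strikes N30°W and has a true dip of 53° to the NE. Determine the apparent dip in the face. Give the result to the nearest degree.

The section lies 20° from the strike.
tan(apparent dip) = tan 53° · sin 20° = 0.4539
apparent dip = arctan 0.4539 = 24.41°

24°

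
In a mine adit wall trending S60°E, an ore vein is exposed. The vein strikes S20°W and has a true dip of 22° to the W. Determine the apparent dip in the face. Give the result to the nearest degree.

22°

The strike is S20°W and the section trends S60°E; the acute angle between them is β = 80°.
tan α = tan 22° × sin 80° = 0.4040 × 0.9848 = 0.3979
apparent dip = arctan 0.3979 = 21.70°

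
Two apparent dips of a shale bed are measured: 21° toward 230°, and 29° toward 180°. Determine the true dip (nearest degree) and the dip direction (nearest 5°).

Each apparent-dip line lies in the plane. As unit vectors (x east, y north, z up), v₁ plunges 21°→230° and v₂ plunges 29°→180°.
n = v₁ × v₂ = (-0.023, -0.347, 0.625) (taken with n_z > 0).
tan δ = √(n_x²+n_y²)/n_z = 0.347/0.625, so δ = 29.1°.
Dip direction = azimuth of (n_x, n_y) = atan2(-0.023, -0.347) = 184°.

true dip 29°, dip direction 185°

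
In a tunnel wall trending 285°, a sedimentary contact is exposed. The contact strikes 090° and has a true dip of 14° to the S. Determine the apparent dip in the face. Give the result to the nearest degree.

The section lies 15° from the strike.
tan(apparent dip) = tan 14° · sin 15° = 0.0645
apparent dip = arctan 0.0645 = 3.69°

4°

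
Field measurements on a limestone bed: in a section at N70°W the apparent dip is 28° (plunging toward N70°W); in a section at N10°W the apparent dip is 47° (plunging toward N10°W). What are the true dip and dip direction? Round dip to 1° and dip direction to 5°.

The two traces are lines in the plane: v₁ = (sin 290°·cos 28°, cos 290°·cos 28°, −sin 28°), v₂ = (sin 350°·cos 47°, cos 350°·cos 47°, −sin 47°).
n = v₁ × v₂ = (-0.094, 0.551, 0.521) (taken with n_z > 0).
tan δ = √(n_x²+n_y²)/n_z = 0.559/0.521, so δ = 47.0°.
Dip direction = azimuth of (n_x, n_y) = atan2(-0.094, 0.551) = 350°.

true dip 47°, dip direction 350°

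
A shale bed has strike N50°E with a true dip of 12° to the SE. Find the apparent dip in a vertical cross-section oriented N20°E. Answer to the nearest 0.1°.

The section lies 30° from the strike.
tan(apparent dip) = tan 12° · sin 30° = 0.1063
apparent dip = arctan 0.1063 = 6.07°

6.1°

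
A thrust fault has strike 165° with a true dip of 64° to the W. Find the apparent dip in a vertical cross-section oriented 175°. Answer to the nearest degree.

The strike is 165° and the section trends 175°; the acute angle between them is β = 10°.
tan(apparent dip) = tan 64° · sin 10° = 0.3560
apparent dip = arctan 0.3560 = 19.60°

20°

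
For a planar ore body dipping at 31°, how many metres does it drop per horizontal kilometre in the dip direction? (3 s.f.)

drop per km = 1000 × tan 31° = 1000 × 0.6009

601 m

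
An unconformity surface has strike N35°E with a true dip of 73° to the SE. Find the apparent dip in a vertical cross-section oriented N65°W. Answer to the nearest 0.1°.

Angle between strike (N35°E) and section (N65°W): β = 80°.
tan(apparent dip) = tan 73° · sin 80° = 3.2212
α = arctan(3.2212) = 72.75°

72.8°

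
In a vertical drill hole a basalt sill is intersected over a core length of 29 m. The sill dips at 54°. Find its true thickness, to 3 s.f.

17.0 m

True thickness t = h · cos(dip) = 29 × cos 54°
t = 29 × 0.5878 = 17.046 m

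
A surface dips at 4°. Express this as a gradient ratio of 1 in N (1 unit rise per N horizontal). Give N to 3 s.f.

1 : N means tan θ = 1/N, so N = 1/tan 4° = 1/0.0699

1 in 14.3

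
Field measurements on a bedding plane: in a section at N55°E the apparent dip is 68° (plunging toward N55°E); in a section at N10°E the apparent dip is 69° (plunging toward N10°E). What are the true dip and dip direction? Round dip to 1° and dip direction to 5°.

The two traces are lines in the plane: v₁ = (sin 55°·cos 68°, cos 55°·cos 68°, −sin 68°), v₂ = (sin 10°·cos 69°, cos 10°·cos 69°, −sin 69°).
n = v₁ × v₂ = (0.127, 0.229, 0.095) (taken with n_z > 0).
True dip = arccos(n_z / |n|) = arccos(0.3412) = 70.0°.
Dip direction = atan2(0.127, 0.229) = 29° (azimuth of n's horizontal projection).

true dip 70°, dip direction 030°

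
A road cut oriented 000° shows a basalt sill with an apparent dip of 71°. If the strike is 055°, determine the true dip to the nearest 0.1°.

74.2°

β = acute angle between strike 055° and section 000° = 55°.
tan(true dip) = tan 71° / sin 55° = 3.5454
δ = arctan(3.5454) = 74.25°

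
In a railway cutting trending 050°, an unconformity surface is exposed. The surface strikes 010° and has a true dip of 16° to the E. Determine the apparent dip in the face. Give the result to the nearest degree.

10°

Angle between strike (010°) and section (050°): β = 40°.
tan(apparent dip) = tan 16° · sin 40° = 0.1843
apparent dip = arctan 0.1843 = 10.44°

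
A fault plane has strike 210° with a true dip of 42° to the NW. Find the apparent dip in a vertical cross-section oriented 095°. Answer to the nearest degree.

The strike is 210° and the section trends 095°; the acute angle between them is β = 65°.
tan α = tan 42° × sin 65° = 0.9004 × 0.9063 = 0.8160
α = arctan(0.8160) = 39.22°

39°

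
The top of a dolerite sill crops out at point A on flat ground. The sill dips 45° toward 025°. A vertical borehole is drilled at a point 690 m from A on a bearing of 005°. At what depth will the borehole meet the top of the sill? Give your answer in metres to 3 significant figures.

The hole lies 20° from the dip direction, so the down-dip offset is 690 × cos 20° = 648.39 m.
Depth = down-dip offset × tan(dip) = 648.39 × tan 45° = 648.39 × 1.0000
Depth = 648.39 m

648 m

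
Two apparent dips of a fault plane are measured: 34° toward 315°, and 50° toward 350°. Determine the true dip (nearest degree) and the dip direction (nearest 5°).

The two traces are lines in the plane: v₁ = (sin 315°·cos 34°, cos 315°·cos 34°, −sin 34°), v₂ = (sin 350°·cos 50°, cos 350°·cos 50°, −sin 50°).
The plane normal is n = v₁ × v₂ ∝ (0.095, 0.387, 0.306).
True dip = arccos(n_z / |n|) = arccos(0.6089) = 52.5°.
Dip direction = atan2(0.095, 0.387) = 14° (azimuth of n's horizontal projection).

true dip 52°, dip direction 015°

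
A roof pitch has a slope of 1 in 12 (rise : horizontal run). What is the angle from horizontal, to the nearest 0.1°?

tan θ = 1/12 = 0.0833
θ = arctan(0.0833) = 4.76°

4.8°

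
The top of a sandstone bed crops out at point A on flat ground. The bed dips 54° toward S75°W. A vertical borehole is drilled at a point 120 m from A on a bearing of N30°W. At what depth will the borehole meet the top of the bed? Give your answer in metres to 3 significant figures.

42.7 m

The hole lies 75° from the dip direction, so the down-dip offset is 120 × cos 75° = 31.06 m.
Depth = down-dip offset × tan(dip) = 31.06 × tan 54° = 31.06 × 1.3764
Depth = 42.75 m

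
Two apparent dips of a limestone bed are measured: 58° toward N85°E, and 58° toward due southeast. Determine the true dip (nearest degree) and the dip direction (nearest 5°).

true dip 60°, dip direction 110°

Each apparent-dip line lies in the plane. As unit vectors (x east, y north, z up), v₁ plunges 58°→N85°E and v₂ plunges 58°→due southeast.
n = v₁ × v₂ = (0.357, -0.130, 0.215) (taken with n_z > 0).
tan δ = √(n_x²+n_y²)/n_z = 0.380/0.215, so δ = 60.5°.
Dip direction = atan2(0.357, -0.130) = 110° (azimuth of n's horizontal projection).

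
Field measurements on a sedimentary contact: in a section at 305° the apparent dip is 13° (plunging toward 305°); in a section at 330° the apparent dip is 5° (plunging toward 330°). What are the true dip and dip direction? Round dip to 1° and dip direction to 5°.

true dip 20°, dip direction 255°

The two traces are lines in the plane: v₁ = (sin 305°·cos 13°, cos 305°·cos 13°, −sin 13°), v₂ = (sin 330°·cos 5°, cos 330°·cos 5°, −sin 5°).
n = v₁ × v₂ = (-0.145, -0.042, 0.410) (taken with n_z > 0).
tan δ = √(n_x²+n_y²)/n_z = 0.151/0.410, so δ = 20.3°.
Dip direction = azimuth of (n_x, n_y) = atan2(-0.145, -0.042) = 254°.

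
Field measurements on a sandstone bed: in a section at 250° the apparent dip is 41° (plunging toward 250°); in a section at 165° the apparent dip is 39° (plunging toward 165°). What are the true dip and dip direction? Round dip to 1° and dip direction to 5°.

true dip 49°, dip direction 210°

The two traces are lines in the plane: v₁ = (sin 250°·cos 41°, cos 250°·cos 41°, −sin 41°), v₂ = (sin 165°·cos 39°, cos 165°·cos 39°, −sin 39°).
Cross product v₁ × v₂ gives the pole to the plane: n ∝ (-0.330, -0.578, 0.584).
True dip = arccos(n_z / |n|) = arccos(0.6596) = 48.7°.
The horizontal component of n points toward azimuth atan2(n_x, n_y) = 210°, the dip direction.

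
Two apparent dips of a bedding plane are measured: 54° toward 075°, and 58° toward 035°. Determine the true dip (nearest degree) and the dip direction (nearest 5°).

true dip 58°, dip direction 045°

The two traces are lines in the plane: v₁ = (sin 75°·cos 54°, cos 75°·cos 54°, −sin 54°), v₂ = (sin 35°·cos 58°, cos 35°·cos 58°, −sin 58°).
The plane normal is n = v₁ × v₂ ∝ (0.222, 0.236, 0.200).
Dip δ = arctan(|n_h|/n_z) = arctan(0.324/0.200) = 58.3°.
Dip direction = azimuth of (n_x, n_y) = atan2(0.222, 0.236) = 43°.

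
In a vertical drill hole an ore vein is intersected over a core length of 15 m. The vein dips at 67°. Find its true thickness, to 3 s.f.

5.86 m

True thickness t = h · cos(dip) = 15 × cos 67°
t = 15 × 0.3907 = 5.861 m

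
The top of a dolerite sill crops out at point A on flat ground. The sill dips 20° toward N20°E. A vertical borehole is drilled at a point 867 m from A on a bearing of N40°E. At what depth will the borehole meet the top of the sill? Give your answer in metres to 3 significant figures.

The hole lies 20° from the dip direction, so the down-dip offset is 867 × cos 20° = 814.71 m.
Depth = down-dip offset × tan(dip) = 814.71 × tan 20° = 814.71 × 0.3640
Depth = 296.53 m

297 m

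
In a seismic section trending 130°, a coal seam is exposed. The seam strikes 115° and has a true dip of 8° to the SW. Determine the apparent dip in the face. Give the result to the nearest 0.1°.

2.1°

Angle between strike (115°) and section (130°): β = 15°.
tan(apparent dip) = tan 8° · sin 15° = 0.0364
apparent dip = arctan 0.0364 = 2.08°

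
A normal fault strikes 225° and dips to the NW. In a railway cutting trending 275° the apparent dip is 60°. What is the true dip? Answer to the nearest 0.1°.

66.1°

The section is 50° from the strike.
tan(true dip) = tan 60° / sin 50° = 2.2610
δ = arctan(2.2610) = 66.14°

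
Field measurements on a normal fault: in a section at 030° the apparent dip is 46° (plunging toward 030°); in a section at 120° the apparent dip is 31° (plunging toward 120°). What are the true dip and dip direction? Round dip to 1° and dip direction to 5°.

Represent each trace as a vector plunging at its apparent dip toward its trend (east-north-up frame): v₁ = (0.347, 0.602, -0.719), v₂ = (0.742, -0.429, -0.515).
Cross product v₁ × v₂ gives the pole to the plane: n ∝ (0.618, 0.355, 0.595).
True dip = arccos(n_z / |n|) = arccos(0.6411) = 50.1°.
Dip direction = azimuth of (n_x, n_y) = atan2(0.618, 0.355) = 60°.

true dip 50°, dip direction 060°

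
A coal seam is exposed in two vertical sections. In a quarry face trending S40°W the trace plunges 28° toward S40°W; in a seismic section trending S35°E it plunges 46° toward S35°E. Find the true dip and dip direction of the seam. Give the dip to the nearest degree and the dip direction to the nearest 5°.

Each apparent-dip line lies in the plane. As unit vectors (x east, y north, z up), v₁ plunges 28°→S40°W and v₂ plunges 46°→S35°E.
The plane normal is n = v₁ × v₂ ∝ (0.219, -0.595, 0.592).
tan δ = √(n_x²+n_y²)/n_z = 0.634/0.592, so δ = 47.0°.
Dip direction = atan2(0.219, -0.595) = 160° (azimuth of n's horizontal projection).

true dip 47°, dip direction 160°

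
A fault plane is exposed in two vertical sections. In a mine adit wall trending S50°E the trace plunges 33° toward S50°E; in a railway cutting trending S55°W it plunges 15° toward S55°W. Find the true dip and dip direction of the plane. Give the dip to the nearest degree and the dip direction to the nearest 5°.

The two traces are lines in the plane: v₁ = (sin 130°·cos 33°, cos 130°·cos 33°, −sin 33°), v₂ = (sin 235°·cos 15°, cos 235°·cos 15°, −sin 15°).
n = v₁ × v₂ = (0.162, -0.597, 0.782) (taken with n_z > 0).
True dip = arccos(n_z / |n|) = arccos(0.7843) = 38.3°.
The horizontal component of n points toward azimuth atan2(n_x, n_y) = 165°, the dip direction.

true dip 38°, dip direction 165°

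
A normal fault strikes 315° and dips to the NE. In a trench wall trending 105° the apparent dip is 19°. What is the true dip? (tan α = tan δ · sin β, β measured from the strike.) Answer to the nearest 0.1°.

β = acute angle between strike 315° and section 105° = 30°.
tan(true dip) = tan 19° / sin 30° = 0.6887
δ = arctan(0.6887) = 34.55°

34.6°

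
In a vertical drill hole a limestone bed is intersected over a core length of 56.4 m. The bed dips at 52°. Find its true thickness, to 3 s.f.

34.7 m

True thickness t = h · cos(dip) = 56.4 × cos 52°
t = 56.4 × 0.6157 = 34.723 m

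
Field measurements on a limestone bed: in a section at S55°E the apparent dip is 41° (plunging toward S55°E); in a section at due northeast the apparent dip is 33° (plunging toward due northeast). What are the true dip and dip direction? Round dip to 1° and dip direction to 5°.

The two traces are lines in the plane: v₁ = (sin 125°·cos 41°, cos 125°·cos 41°, −sin 41°), v₂ = (sin 45°·cos 33°, cos 45°·cos 33°, −sin 33°).
Cross product v₁ × v₂ gives the pole to the plane: n ∝ (0.625, -0.052, 0.623).
True dip = arccos(n_z / |n|) = arccos(0.7050) = 45.2°.
Dip direction = atan2(0.625, -0.052) = 95° (azimuth of n's horizontal projection).

true dip 45°, dip direction 095°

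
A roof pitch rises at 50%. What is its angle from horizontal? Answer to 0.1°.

tan θ = 50/100 = 0.5000
θ = arctan(0.5000) = 26.57°

26.6°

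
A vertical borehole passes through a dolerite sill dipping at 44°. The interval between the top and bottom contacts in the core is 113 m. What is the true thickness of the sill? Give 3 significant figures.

True thickness t = h · cos(dip) = 113 × cos 44°
t = 113 × 0.7193 = 81.285 m

81.3 m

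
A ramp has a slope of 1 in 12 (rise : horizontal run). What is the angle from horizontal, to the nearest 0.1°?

4.8°

tan θ = 1/12 = 0.0833
θ = arctan(0.0833) = 4.76°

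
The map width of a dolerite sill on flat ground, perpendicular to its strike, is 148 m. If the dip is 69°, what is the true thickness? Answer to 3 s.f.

True thickness t = w · sin(dip) = 148 × sin 69°
t = 148 × 0.9336 = 138.170 m

138 m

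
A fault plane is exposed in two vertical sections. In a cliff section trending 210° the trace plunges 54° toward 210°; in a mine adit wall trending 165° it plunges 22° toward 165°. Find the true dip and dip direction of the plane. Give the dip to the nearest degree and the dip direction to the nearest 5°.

The two traces are lines in the plane: v₁ = (sin 210°·cos 54°, cos 210°·cos 54°, −sin 54°), v₂ = (sin 165°·cos 22°, cos 165°·cos 22°, −sin 22°).
n = v₁ × v₂ = (-0.534, -0.304, 0.385) (taken with n_z > 0).
tan δ = √(n_x²+n_y²)/n_z = 0.614/0.385, so δ = 57.9°.
Dip direction = azimuth of (n_x, n_y) = atan2(-0.534, -0.304) = 240°.

true dip 58°, dip direction 240°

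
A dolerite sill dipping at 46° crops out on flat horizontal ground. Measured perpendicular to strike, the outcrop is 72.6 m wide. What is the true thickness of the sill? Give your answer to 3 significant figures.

52.2 m

True thickness t = w · sin(dip) = 72.6 × sin 46°
t = 72.6 × 0.7193 = 52.224 m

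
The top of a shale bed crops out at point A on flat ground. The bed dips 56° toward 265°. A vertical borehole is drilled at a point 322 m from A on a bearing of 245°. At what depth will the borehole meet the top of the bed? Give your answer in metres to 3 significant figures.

The hole lies 20° from the dip direction, so the down-dip offset is 322 × cos 20° = 302.58 m.
Depth = down-dip offset × tan(dip) = 302.58 × tan 56° = 302.58 × 1.4826
Depth = 448.59 m

449 m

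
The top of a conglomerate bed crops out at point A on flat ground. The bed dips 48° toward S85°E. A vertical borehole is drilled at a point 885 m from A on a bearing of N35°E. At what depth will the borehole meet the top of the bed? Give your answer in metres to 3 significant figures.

The hole lies 60° from the dip direction, so the down-dip offset is 885 × cos 60° = 442.50 m.
Depth = down-dip offset × tan(dip) = 442.50 × tan 48° = 442.50 × 1.1106
Depth = 491.45 m

491 m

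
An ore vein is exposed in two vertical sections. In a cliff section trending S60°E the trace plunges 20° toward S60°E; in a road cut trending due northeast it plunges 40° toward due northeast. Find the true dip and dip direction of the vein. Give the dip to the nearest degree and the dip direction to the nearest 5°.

true dip 40°, dip direction 055°

Represent each trace as a vector plunging at its apparent dip toward its trend (east-north-up frame): v₁ = (0.814, -0.470, -0.342), v₂ = (0.542, 0.542, -0.643).
The plane normal is n = v₁ × v₂ ∝ (0.487, 0.338, 0.695).
Dip δ = arctan(|n_h|/n_z) = arctan(0.593/0.695) = 40.5°.
Dip direction = atan2(0.487, 0.338) = 55° (azimuth of n's horizontal projection).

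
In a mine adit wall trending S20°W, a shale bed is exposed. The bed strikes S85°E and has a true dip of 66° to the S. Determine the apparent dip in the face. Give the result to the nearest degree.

65°

The strike is S85°E and the section trends S20°W; the acute angle between them is β = 75°.
tan(apparent dip) = tan 66° · sin 75° = 2.1695
α = arctan(2.1695) = 65.25°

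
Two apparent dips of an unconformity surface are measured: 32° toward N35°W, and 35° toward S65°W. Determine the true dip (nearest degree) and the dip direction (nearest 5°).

Represent each trace as a vector plunging at its apparent dip toward its trend (east-north-up frame): v₁ = (-0.486, 0.695, -0.530), v₂ = (-0.742, -0.346, -0.574).
The plane normal is n = v₁ × v₂ ∝ (-0.582, 0.114, 0.684).
tan δ = √(n_x²+n_y²)/n_z = 0.593/0.684, so δ = 40.9°.
The horizontal component of n points toward azimuth atan2(n_x, n_y) = 281°, the dip direction.

true dip 41°, dip direction 280°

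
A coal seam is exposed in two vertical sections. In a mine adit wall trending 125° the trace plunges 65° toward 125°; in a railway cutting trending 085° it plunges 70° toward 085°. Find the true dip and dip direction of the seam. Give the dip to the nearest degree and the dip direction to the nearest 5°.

Each apparent-dip line lies in the plane. As unit vectors (x east, y north, z up), v₁ plunges 65°→125° and v₂ plunges 70°→085°.
n = v₁ × v₂ = (0.255, 0.017, 0.093) (taken with n_z > 0).
True dip = arccos(n_z / |n|) = arccos(0.3419) = 70.0°.
Dip direction = atan2(0.255, 0.017) = 86° (azimuth of n's horizontal projection).

true dip 70°, dip direction 085°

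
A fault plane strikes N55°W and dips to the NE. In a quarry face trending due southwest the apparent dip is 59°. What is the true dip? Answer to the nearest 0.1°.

The section is 80° from the strike.
tan(true dip) = tan 59° / sin 80° = 1.6900
δ = arctan(1.6900) = 59.39°

59.4°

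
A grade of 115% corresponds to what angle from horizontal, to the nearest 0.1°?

49.0°

tan θ = 115/100 = 1.1500
θ = arctan(1.1500) = 48.99°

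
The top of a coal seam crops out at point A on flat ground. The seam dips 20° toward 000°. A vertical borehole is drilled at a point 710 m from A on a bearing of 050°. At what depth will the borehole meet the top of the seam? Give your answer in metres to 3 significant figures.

The hole lies 50° from the dip direction, so the down-dip offset is 710 × cos 50° = 456.38 m.
Depth = down-dip offset × tan(dip) = 456.38 × tan 20° = 456.38 × 0.3640
Depth = 166.11 m

166 m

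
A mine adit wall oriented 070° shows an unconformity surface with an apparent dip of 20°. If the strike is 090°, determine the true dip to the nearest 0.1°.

The section is 20° from the strike.
tan δ = tan α / sin β = tan 20° / sin 20° = 0.3640 / 0.3420 = 1.0642
true dip = arctan 1.0642 = 46.78°

46.8°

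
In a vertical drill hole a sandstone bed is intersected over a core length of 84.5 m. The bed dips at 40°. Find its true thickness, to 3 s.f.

64.7 m

True thickness t = h · cos(dip) = 84.5 × cos 40°
t = 84.5 × 0.7660 = 64.731 m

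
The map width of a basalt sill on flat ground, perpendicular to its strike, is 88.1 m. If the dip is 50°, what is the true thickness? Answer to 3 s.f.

67.5 m

True thickness t = w · sin(dip) = 88.1 × sin 50°
t = 88.1 × 0.7660 = 67.489 m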